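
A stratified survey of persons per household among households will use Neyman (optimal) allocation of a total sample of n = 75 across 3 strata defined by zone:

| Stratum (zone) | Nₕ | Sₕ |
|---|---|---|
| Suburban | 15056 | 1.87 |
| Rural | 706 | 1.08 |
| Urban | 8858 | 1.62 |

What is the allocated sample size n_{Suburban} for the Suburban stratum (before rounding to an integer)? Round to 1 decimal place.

48.8

Neyman allocation: nₕ = n·NₕSₕ / Σⱼ NⱼSⱼ.
Σ NⱼSⱼ = 15056·1.87 + 706·1.08 + 8858·1.62 = 43267.16.
n_{Suburban} = 75·15056·1.87 / 43267.16 = 48.8.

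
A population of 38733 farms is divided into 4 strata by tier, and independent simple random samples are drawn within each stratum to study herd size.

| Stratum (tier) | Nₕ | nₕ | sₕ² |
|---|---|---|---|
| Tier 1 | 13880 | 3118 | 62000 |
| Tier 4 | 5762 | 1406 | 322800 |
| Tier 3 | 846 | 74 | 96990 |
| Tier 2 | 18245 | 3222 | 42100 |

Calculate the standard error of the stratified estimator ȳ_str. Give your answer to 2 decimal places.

Var(ȳ_str) = Σₕ Wₕ²(1 − fₕ)sₕ²/nₕ with Wₕ = Nₕ/N, N = 38733.
Tier 1: Wₕ = 0.35835076; term = 0.35835076²·(1 − 0.22463977)·62000/3118 = 1.9798658.
Tier 4: Wₕ = 0.14876204; term = 0.14876204²·(1 − 0.24401250)·322800/1406 = 3.8410243.
Tier 3: Wₕ = 0.02184184; term = 0.02184184²·(1 − 0.08747045)·96990/74 = 0.57058537.
Tier 2: Wₕ = 0.47104536; term = 0.47104536²·(1 − 0.17659633)·42100/3222 = 2.3872331.
Sum = 8.7787086.
SE = √(8.7787086) = 2.96.

2.96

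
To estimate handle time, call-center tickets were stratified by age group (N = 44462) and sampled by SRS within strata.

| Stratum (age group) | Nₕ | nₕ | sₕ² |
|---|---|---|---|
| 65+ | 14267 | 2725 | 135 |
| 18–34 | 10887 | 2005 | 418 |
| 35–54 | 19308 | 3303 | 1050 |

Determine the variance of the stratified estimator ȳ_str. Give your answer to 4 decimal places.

Var(ȳ_str) = Σₕ Wₕ²(1 − fₕ)sₕ²/nₕ with Wₕ = Nₕ/N, N = 44462.
65+: Wₕ = 0.32088075; term = 0.32088075²·(1 − 0.19100021)·135/2725 = 0.004126701.
18–34: Wₕ = 0.24486078; term = 0.24486078²·(1 − 0.18416460)·418/2005 = 0.010197716.
35–54: Wₕ = 0.43425847; term = 0.43425847²·(1 − 0.17106899)·1050/3303 = 0.049693056.
Sum = 0.064017473.

0.0640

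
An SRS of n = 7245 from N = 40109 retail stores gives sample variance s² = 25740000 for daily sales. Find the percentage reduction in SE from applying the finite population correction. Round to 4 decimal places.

f = n/N = 7245/40109 = 0.18063278.
SE_no-fpc = √(s²/n) = 59.605327; SE_fpc = √((1−f)s²/n) = 53.95409.
Ratio = √(1−f) = 0.90518905. Reduction = 100·(1 − 0.90518905) = 9.4811%.

9.4811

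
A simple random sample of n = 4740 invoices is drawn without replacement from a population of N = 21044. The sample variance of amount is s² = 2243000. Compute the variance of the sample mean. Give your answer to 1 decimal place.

Under SRS without replacement, Var(ȳ) = (1 − f)·s²/n with f = n/N = 4740/21044 = 0.22524235.
Var(ȳ) = (1 − 0.22524235)·2243000/4740 = 0.77475765·473.20675 = 366.62055.

366.6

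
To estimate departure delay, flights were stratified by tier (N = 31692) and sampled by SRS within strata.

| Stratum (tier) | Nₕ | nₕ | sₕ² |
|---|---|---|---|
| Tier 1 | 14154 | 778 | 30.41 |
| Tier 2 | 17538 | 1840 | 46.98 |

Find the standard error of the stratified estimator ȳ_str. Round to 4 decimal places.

0.1199

Var(ȳ_str) = Σₕ Wₕ²(1 − fₕ)sₕ²/nₕ with Wₕ = Nₕ/N, N = 31692.
Tier 1: Wₕ = 0.44661113; term = 0.44661113²·(1 − 0.05496679)·30.41/778 = 0.0073678874.
Tier 2: Wₕ = 0.55338887; term = 0.55338887²·(1 − 0.10491504)·46.98/1840 = 0.0069987469.
Sum = 0.014366634.
SE = √(0.014366634) = 0.1199.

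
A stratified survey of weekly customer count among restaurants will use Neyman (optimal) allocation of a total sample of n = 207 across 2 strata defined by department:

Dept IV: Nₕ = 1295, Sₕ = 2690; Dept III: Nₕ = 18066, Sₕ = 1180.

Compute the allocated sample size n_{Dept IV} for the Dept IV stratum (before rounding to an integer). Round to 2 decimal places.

Neyman allocation: nₕ = n·NₕSₕ / Σⱼ NⱼSⱼ.
Σ NⱼSⱼ = 1295·2690 + 18066·1180 = 2.480143 × 10^7.
n_{Dept IV} = 207·1295·2690 / (2.480143 × 10^7) = 29.07.

29.07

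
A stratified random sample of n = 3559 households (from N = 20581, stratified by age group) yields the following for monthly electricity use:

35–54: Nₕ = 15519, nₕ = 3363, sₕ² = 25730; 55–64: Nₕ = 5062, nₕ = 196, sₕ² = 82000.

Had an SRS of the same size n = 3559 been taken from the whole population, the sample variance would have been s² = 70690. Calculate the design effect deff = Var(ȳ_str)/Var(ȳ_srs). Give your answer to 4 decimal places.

Var(ȳ_str) = Σ Wₕ²(1−fₕ)sₕ²/nₕ with Wₕ = Nₕ/20581:
  35–54: (15519/20581)²·(1−3363/15519)·25730/3363 = 3.4074885
  55–64: (5062/20581)²·(1−196/5062)·82000/196 = 24.32871
  → Var(ȳ_str) = 27.736199.
Var(ȳ_srs) = (1 − 3559/20581)·70690/3559 = 16.4276.
deff = 27.736199 / 16.4276 = 1.6884.

1.6884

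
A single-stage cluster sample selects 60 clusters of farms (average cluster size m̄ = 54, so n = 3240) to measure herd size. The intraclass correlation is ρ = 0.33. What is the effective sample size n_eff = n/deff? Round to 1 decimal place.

175.2

deff = 1 + (54 − 1)·0.33 = 1 + 17.49 = 18.49.
n_eff = 3240 / 18.49 = 175.2.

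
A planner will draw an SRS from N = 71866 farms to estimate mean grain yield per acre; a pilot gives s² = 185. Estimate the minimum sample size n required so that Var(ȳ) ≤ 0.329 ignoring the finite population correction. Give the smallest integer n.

Without fpc, n₀ = s²/D = 185/0.329 = 562.3100.
Rounding up, n = 563.

563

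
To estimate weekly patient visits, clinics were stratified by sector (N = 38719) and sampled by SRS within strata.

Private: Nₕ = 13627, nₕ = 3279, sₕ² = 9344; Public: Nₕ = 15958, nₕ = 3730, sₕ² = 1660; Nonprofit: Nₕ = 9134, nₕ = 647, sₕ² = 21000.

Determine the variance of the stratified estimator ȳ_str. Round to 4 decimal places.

Var(ȳ_str) = Σₕ Wₕ²(1 − fₕ)sₕ²/nₕ with Wₕ = Nₕ/N, N = 38719.
Private: Wₕ = 0.35194607; term = 0.35194607²·(1 − 0.24062523)·9344/3279 = 0.26804013.
Public: Wₕ = 0.41214907; term = 0.41214907²·(1 − 0.23373856)·1660/3730 = 0.057927513.
Nonprofit: Wₕ = 0.23590485; term = 0.23590485²·(1 − 0.07083425)·21000/647 = 1.6783478.
Sum = 2.0043154.

2.0043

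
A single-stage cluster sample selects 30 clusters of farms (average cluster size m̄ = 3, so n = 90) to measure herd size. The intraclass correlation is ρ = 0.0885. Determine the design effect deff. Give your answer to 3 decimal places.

1.177

deff = 1 + (3 − 1)·0.0885 = 1 + 0.177 = 1.177.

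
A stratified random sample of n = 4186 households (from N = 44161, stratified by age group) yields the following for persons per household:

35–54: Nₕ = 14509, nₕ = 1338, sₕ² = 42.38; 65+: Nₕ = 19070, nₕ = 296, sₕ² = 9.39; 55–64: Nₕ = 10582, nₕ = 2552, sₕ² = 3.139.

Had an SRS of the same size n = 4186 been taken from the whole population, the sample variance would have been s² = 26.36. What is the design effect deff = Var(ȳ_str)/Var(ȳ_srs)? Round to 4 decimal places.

1.5756

Var(ȳ_str) = Σ Wₕ²(1−fₕ)sₕ²/nₕ with Wₕ = Nₕ/44161:
  35–54: (14509/44161)²·(1−1338/14509)·42.38/1338 = 0.0031037253
  65+: (19070/44161)²·(1−296/19070)·9.39/296 = 0.0058237616
  55–64: (10582/44161)²·(1−2552/10582)·3.139/2552 = 5.3593997 × 10^-5
  → Var(ȳ_str) = 0.0089810809.
Var(ȳ_srs) = (1 − 4186/44161)·26.36/4186 = 0.0057002743.
deff = 0.0089810809 / 0.0057002743 = 1.5756.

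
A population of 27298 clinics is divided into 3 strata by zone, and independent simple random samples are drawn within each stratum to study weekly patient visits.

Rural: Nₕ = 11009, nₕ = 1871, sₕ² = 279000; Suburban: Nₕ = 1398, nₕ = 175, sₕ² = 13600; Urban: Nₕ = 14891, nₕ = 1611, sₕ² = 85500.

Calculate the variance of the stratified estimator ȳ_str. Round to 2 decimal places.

Var(ȳ_str) = Σₕ Wₕ²(1 − fₕ)sₕ²/nₕ with Wₕ = Nₕ/N, N = 27298.
Rural: Wₕ = 0.40328962; term = 0.40328962²·(1 − 0.16995186)·279000/1871 = 20.131113.
Suburban: Wₕ = 0.05121254; term = 0.05121254²·(1 − 0.12517883)·13600/175 = 0.17830882.
Urban: Wₕ = 0.54549784; term = 0.54549784²·(1 − 0.10818615)·85500/1611 = 14.084157.
Sum = 34.393579.

34.39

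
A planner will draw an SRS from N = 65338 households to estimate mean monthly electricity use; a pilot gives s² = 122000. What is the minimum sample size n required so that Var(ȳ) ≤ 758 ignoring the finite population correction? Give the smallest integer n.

Without fpc, n₀ = s²/D = 122000/758 = 160.9499.
Rounding up, n = 161.

161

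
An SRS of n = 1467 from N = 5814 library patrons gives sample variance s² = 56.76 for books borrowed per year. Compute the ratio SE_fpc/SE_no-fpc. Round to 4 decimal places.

0.8647

f = n/N = 1467/5814 = 0.25232198.
SE_no-fpc = √(s²/n) = 0.1967008; SE_fpc = √((1−f)s²/n) = 0.17008399.
Ratio = √(1−f) = 0.86468377.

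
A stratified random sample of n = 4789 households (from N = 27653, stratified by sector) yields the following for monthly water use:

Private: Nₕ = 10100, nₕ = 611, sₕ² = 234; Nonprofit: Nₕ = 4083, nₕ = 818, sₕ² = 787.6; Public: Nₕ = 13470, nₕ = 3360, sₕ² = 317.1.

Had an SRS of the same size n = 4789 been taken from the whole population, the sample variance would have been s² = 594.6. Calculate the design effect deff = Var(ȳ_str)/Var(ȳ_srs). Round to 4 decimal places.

Var(ȳ_str) = Σ Wₕ²(1−fₕ)sₕ²/nₕ with Wₕ = Nₕ/27653:
  Private: (10100/27653)²·(1−611/10100)·234/611 = 0.047998975
  Nonprofit: (4083/27653)²·(1−818/4083)·787.6/818 = 0.016785352
  Public: (13470/27653)²·(1−3360/13470)·317.1/3360 = 0.016807039
  → Var(ȳ_str) = 0.081591366.
Var(ȳ_srs) = (1 − 4789/27653)·594.6/4789 = 0.10265734.
deff = 0.081591366 / 0.10265734 = 0.7948.

0.7948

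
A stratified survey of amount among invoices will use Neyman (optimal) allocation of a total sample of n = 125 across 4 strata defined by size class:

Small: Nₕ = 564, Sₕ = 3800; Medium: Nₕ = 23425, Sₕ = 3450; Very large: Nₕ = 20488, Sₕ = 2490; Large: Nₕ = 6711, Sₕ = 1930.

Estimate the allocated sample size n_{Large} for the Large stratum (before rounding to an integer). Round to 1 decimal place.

Neyman allocation: nₕ = n·NₕSₕ / Σⱼ NⱼSⱼ.
Σ NⱼSⱼ = 564·3800 + 23425·3450 + 20488·2490 + 6711·1930 = 1.469268 × 10^8.
n_{Large} = 125·6711·1930 / (1.469268 × 10^8) = 11.0.

11.0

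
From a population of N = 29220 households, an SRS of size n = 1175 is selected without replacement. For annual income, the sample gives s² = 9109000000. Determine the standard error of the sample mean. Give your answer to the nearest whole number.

Under SRS without replacement, Var(ȳ) = (1 − f)·s²/n with f = n/N = 1175/29220 = 0.04021218.
Var(ȳ) = (1 − 0.04021218)·9109000000/1175 = 0.95978782·7.7523404 × 10^6 = 7.4406019 × 10^6.
SE(ȳ) = √(7.4406019 × 10^6) = 2728.

2728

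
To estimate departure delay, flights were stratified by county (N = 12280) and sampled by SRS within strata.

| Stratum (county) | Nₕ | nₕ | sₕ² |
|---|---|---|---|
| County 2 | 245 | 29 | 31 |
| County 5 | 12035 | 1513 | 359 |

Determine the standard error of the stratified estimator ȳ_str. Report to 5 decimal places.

Var(ȳ_str) = Σₕ Wₕ²(1 − fₕ)sₕ²/nₕ with Wₕ = Nₕ/N, N = 12280.
County 2: Wₕ = 0.01995114; term = 0.01995114²·(1 − 0.11836735)·31/29 = 3.7513432 × 10^-4.
County 5: Wₕ = 0.98004886; term = 0.98004886²·(1 − 0.12571666)·359/1513 = 0.19925222.
Sum = 0.19962735.
SE = √(0.19962735) = 0.44680.

0.44680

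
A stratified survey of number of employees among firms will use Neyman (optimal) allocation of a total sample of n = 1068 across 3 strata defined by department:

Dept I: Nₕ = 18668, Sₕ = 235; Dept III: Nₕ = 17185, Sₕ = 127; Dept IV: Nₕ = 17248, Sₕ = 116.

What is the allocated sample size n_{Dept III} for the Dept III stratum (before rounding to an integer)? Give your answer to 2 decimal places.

Neyman allocation: nₕ = n·NₕSₕ / Σⱼ NⱼSⱼ.
Σ NⱼSⱼ = 18668·235 + 17185·127 + 17248·116 = 8.570243 × 10^6.
n_{Dept III} = 1068·17185·127 / (8.570243 × 10^6) = 271.98.

271.98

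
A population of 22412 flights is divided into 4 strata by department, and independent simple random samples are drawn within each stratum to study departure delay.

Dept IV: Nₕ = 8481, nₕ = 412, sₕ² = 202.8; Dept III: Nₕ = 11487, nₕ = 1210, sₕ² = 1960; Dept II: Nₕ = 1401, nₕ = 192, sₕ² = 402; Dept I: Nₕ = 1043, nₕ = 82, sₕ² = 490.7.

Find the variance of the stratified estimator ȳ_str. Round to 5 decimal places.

0.46676

Var(ȳ_str) = Σₕ Wₕ²(1 − fₕ)sₕ²/nₕ with Wₕ = Nₕ/N, N = 22412.
Dept IV: Wₕ = 0.37841335; term = 0.37841335²·(1 − 0.04857918)·202.8/412 = 0.067061967.
Dept III: Wₕ = 0.51253793; term = 0.51253793²·(1 − 0.10533647)·1960/1210 = 0.38069963.
Dept II: Wₕ = 0.06251115; term = 0.06251115²·(1 − 0.13704497)·402/192 = 0.0070603793.
Dept I: Wₕ = 0.04653757; term = 0.04653757²·(1 − 0.07861937)·490.7/82 = 0.011941219.
Sum = 0.4667632.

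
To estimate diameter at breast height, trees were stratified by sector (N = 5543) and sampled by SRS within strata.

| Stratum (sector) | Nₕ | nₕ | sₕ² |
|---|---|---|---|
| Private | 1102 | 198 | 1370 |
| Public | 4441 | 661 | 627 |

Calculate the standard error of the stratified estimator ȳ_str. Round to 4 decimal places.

0.8617

Var(ȳ_str) = Σₕ Wₕ²(1 − fₕ)sₕ²/nₕ with Wₕ = Nₕ/N, N = 5543.
Private: Wₕ = 0.19880931; term = 0.19880931²·(1 − 0.17967332)·1370/198 = 0.22434461.
Public: Wₕ = 0.80119069; term = 0.80119069²·(1 − 0.14884035)·627/661 = 0.51826144.
Sum = 0.74260605.
SE = √(0.74260605) = 0.8617.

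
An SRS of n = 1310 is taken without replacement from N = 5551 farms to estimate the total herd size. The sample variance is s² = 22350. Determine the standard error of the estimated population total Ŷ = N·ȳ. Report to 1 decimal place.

20041.2

Var(Ŷ) = N²·Var(ȳ) = N²·(1 − n/N)·s²/n.
f = 1310/5551 = 0.23599351; Var(ȳ) = 0.76400649·22350/1310 = 13.034767.
Var(Ŷ) = 5551² · 13.034767 = 4.0164811 × 10^8.
SE(Ŷ) = √(4.0164811 × 10^8) = 20041.2.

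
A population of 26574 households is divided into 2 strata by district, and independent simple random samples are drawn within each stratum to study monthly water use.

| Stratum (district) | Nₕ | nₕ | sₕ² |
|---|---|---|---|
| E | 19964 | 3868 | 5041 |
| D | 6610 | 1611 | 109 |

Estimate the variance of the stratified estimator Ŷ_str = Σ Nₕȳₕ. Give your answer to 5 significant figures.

Var(Ŷ_str) = Σₕ Nₕ²(1 − fₕ)sₕ²/nₕ.
E: 19964²·(1 − 3868/19964)·5041/3868 = 4.1878947 × 10^8.
D: 6610²·(1 − 1611/6610)·109/1611 = 2.2357104 × 10^6.
Sum = 4.2102518 × 10^8.

4.2103 × 10^8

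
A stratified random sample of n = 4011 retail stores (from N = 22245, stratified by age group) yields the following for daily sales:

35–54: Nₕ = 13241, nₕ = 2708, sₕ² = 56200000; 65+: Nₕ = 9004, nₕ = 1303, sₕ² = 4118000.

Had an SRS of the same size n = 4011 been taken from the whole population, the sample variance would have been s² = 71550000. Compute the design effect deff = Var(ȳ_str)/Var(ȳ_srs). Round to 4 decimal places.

0.4303

Var(ȳ_str) = Σ Wₕ²(1−fₕ)sₕ²/nₕ with Wₕ = Nₕ/22245:
  35–54: (13241/22245)²·(1−2708/13241)·56200000/2708 = 5849.1897
  65+: (9004/22245)²·(1−1303/9004)·4118000/1303 = 442.85313
  → Var(ȳ_str) = 6292.0428.
Var(ȳ_srs) = (1 − 4011/22245)·71550000/4011 = 14621.991.
deff = 6292.0428 / 14621.991 = 0.4303.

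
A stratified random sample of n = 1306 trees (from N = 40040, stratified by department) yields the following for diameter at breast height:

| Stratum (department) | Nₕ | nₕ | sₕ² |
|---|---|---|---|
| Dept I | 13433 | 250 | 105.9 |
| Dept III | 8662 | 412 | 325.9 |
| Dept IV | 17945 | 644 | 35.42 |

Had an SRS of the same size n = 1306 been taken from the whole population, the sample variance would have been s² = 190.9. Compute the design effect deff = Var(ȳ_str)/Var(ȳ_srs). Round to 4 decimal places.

0.6556

Var(ȳ_str) = Σ Wₕ²(1−fₕ)sₕ²/nₕ with Wₕ = Nₕ/40040:
  Dept I: (13433/40040)²·(1−250/13433)·105.9/250 = 0.046790219
  Dept III: (8662/40040)²·(1−412/8662)·325.9/412 = 0.035259093
  Dept IV: (17945/40040)²·(1−644/17945)·35.42/644 = 0.010650971
  → Var(ȳ_str) = 0.092700283.
Var(ȳ_srs) = (1 − 1306/40040)·190.9/1306 = 0.14140378.
deff = 0.092700283 / 0.14140378 = 0.6556.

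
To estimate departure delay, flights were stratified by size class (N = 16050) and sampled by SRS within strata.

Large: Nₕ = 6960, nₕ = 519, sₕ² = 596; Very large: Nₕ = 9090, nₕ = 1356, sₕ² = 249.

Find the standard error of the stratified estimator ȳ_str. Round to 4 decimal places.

0.5000

Var(ȳ_str) = Σₕ Wₕ²(1 − fₕ)sₕ²/nₕ with Wₕ = Nₕ/N, N = 16050.
Large: Wₕ = 0.43364486; term = 0.43364486²·(1 − 0.07456897)·596/519 = 0.19984412.
Very large: Wₕ = 0.56635514; term = 0.56635514²·(1 − 0.14917492)·249/1356 = 0.050113835.
Sum = 0.24995796.
SE = √(0.24995796) = 0.5000.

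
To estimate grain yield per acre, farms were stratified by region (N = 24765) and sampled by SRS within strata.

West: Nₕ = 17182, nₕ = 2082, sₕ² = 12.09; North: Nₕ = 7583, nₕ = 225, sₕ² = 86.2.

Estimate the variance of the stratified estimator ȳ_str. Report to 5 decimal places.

Var(ȳ_str) = Σₕ Wₕ²(1 − fₕ)sₕ²/nₕ with Wₕ = Nₕ/N, N = 24765.
West: Wₕ = 0.69380174; term = 0.69380174²·(1 − 0.12117332)·12.09/2082 = 0.0024565159.
North: Wₕ = 0.30619826; term = 0.30619826²·(1 − 0.02967163)·86.2/225 = 0.034853703.
Sum = 0.037310219.

0.03731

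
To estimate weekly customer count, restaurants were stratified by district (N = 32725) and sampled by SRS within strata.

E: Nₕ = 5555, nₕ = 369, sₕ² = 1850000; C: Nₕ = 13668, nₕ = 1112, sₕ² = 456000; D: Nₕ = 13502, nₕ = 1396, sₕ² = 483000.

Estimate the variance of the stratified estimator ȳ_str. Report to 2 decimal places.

Var(ȳ_str) = Σₕ Wₕ²(1 − fₕ)sₕ²/nₕ with Wₕ = Nₕ/N, N = 32725.
E: Wₕ = 0.16974790; term = 0.16974790²·(1 − 0.06642664)·1850000/369 = 134.86605.
C: Wₕ = 0.41766234; term = 0.41766234²·(1 − 0.08135792)·456000/1112 = 65.713867.
D: Wₕ = 0.41258976; term = 0.41258976²·(1 − 0.10339209)·483000/1396 = 52.808177.
Sum = 253.38809.

253.39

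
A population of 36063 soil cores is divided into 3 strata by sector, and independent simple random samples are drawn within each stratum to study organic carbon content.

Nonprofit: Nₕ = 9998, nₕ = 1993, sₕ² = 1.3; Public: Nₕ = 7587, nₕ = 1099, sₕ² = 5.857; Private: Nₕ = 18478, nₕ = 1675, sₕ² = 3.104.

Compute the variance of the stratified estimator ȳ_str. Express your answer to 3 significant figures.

6.84 × 10^-4

Var(ȳ_str) = Σₕ Wₕ²(1 − fₕ)sₕ²/nₕ with Wₕ = Nₕ/N, N = 36063.
Nonprofit: Wₕ = 0.27723706; term = 0.27723706²·(1 − 0.19933987)·1.3/1993 = 4.0140873 × 10^-5.
Public: Wₕ = 0.21038183; term = 0.21038183²·(1 − 0.14485304)·5.857/1099 = 2.017134 × 10^-4.
Private: Wₕ = 0.51238111; term = 0.51238111²·(1 − 0.09064834)·3.104/1675 = 4.4241005 × 10^-4.
Sum = 6.8426432 × 10^-4.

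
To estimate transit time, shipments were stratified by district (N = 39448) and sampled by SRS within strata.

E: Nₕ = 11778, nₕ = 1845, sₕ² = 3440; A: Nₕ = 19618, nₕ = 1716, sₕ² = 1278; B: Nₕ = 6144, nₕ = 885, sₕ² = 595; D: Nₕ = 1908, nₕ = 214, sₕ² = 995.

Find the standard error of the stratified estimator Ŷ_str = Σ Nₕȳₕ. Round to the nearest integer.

22725

Var(Ŷ_str) = Σₕ Nₕ²(1 − fₕ)sₕ²/nₕ.
E: 11778²·(1 − 1845/11778)·3440/1845 = 2.1812933 × 10^8.
A: 19618²·(1 − 1716/19618)·1278/1716 = 2.6155911 × 10^8.
B: 6144²·(1 − 885/6144)·595/885 = 2.1723414 × 10^7.
D: 1908²·(1 − 214/1908)·995/214 = 1.5027996 × 10^7.
Sum = 5.1643985 × 10^8.
SE = √(5.1643985 × 10^8) = 22725.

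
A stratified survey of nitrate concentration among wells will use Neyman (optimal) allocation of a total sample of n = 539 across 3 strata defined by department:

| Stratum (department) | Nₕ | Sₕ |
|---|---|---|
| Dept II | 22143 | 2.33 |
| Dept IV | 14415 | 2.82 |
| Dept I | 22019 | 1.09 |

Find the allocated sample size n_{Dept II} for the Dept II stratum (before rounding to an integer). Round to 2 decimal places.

239.23

Neyman allocation: nₕ = n·NₕSₕ / Σⱼ NⱼSⱼ.
Σ NⱼSⱼ = 22143·2.33 + 14415·2.82 + 22019·1.09 = 116244.2.
n_{Dept II} = 539·22143·2.33 / 116244.2 = 239.23.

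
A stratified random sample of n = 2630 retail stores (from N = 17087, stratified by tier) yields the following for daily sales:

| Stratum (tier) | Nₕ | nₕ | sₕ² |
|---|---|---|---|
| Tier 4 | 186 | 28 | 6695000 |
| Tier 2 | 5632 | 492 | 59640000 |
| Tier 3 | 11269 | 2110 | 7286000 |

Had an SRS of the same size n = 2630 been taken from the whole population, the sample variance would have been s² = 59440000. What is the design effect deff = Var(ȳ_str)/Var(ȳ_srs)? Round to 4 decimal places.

0.6936

Var(ȳ_str) = Σ Wₕ²(1−fₕ)sₕ²/nₕ with Wₕ = Nₕ/17087:
  Tier 4: (186/17087)²·(1−28/186)·6695000/28 = 24.067498
  Tier 2: (5632/17087)²·(1−492/5632)·59640000/492 = 12018.954
  Tier 3: (11269/17087)²·(1−2110/11269)·7286000/2110 = 1220.6988
  → Var(ȳ_str) = 13263.72.
Var(ȳ_srs) = (1 − 2630/17087)·59440000/2630 = 19122.092.
deff = 13263.72 / 19122.092 = 0.6936.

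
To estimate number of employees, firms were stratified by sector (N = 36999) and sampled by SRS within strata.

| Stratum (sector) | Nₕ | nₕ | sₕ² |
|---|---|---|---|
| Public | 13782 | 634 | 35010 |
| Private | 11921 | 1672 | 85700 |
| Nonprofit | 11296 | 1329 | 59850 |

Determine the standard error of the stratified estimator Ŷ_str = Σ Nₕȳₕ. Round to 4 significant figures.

146100

Var(Ŷ_str) = Σₕ Nₕ²(1 − fₕ)sₕ²/nₕ.
Public: 13782²·(1 − 634/13782)·35010/634 = 1.0006329 × 10^10.
Private: 11921²·(1 − 1672/11921)·85700/1672 = 6.2623701 × 10^9.
Nonprofit: 11296²·(1 − 1329/11296)·59850/1329 = 5.0702376 × 10^9.
Sum = 2.1338937 × 10^10.
SE = √(2.1338937 × 10^10) = 146100.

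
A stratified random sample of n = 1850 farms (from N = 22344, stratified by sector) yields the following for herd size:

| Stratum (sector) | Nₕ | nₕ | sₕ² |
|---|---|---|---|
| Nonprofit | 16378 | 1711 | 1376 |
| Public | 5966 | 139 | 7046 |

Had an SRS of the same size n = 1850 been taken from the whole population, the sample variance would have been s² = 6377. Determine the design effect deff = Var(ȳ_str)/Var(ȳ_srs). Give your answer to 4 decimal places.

Var(ȳ_str) = Σ Wₕ²(1−fₕ)sₕ²/nₕ with Wₕ = Nₕ/22344:
  Nonprofit: (16378/22344)²·(1−1711/16378)·1376/1711 = 0.38694455
  Public: (5966/22344)²·(1−139/5966)·7046/139 = 3.5296713
  → Var(ȳ_str) = 3.9166159.
Var(ȳ_srs) = (1 − 1850/22344)·6377/1850 = 3.161626.
deff = 3.9166159 / 3.161626 = 1.2388.

1.2388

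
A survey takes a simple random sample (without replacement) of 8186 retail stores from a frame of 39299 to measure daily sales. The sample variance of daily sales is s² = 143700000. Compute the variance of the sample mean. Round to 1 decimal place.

13897.8

Under SRS without replacement, Var(ȳ) = (1 − f)·s²/n with f = n/N = 8186/39299 = 0.20830047.
Var(ȳ) = (1 − 0.20830047)·143700000/8186 = 0.79169953·17554.361 = 13897.78.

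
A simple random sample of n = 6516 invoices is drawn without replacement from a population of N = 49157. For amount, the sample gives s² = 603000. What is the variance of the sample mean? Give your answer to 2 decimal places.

Under SRS without replacement, Var(ȳ) = (1 − f)·s²/n with f = n/N = 6516/49157 = 0.13255488.
Var(ȳ) = (1 − 0.13255488)·603000/6516 = 0.86744512·92.541436 = 80.274618.

80.27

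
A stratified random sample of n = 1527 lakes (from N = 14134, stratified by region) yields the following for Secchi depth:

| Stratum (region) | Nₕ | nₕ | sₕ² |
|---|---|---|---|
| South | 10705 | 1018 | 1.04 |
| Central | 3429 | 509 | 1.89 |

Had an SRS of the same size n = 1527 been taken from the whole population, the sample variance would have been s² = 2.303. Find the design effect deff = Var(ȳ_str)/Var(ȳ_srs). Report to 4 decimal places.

Var(ȳ_str) = Σ Wₕ²(1−fₕ)sₕ²/nₕ with Wₕ = Nₕ/14134:
  South: (10705/14134)²·(1−1018/10705)·1.04/1018 = 5.3031188 × 10^-4
  Central: (3429/14134)²·(1−509/3429)·1.89/509 = 1.8610763 × 10^-4
  → Var(ȳ_str) = 7.1641951 × 10^-4.
Var(ȳ_srs) = (1 − 1527/14134)·2.303/1527 = 0.0013452456.
deff = (7.1641951 × 10^-4) / 0.0013452456 = 0.5326.

0.5326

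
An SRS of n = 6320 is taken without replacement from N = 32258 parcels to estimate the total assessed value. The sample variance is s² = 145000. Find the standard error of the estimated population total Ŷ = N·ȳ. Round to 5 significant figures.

138550

Var(Ŷ) = N²·Var(ȳ) = N²·(1 − n/N)·s²/n.
f = 6320/32258 = 0.19592039; Var(ȳ) = 0.80407961·145000/6320 = 18.448029.
Var(Ŷ) = 32258² · 18.448029 = 1.9196624 × 10^10.
SE(Ŷ) = √(1.9196624 × 10^10) = 138550.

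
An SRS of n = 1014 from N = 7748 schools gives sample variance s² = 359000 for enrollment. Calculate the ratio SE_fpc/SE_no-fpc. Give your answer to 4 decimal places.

0.9323

f = n/N = 1014/7748 = 0.13087248.
SE_no-fpc = √(s²/n) = 18.816041; SE_fpc = √((1−f)s²/n) = 17.541632.
Ratio = √(1−f) = 0.93227009.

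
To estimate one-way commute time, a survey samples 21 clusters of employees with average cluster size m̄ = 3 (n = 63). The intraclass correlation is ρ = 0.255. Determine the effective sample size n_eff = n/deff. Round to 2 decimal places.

41.72

deff = 1 + (3 − 1)·0.255 = 1 + 0.51 = 1.51.
n_eff = 63 / 1.51 = 41.72.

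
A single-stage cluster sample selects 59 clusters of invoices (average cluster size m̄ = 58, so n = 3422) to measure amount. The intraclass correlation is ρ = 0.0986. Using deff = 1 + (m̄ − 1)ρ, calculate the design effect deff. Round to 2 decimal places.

6.62

deff = 1 + (58 − 1)·0.0986 = 1 + 5.6202 = 6.6202.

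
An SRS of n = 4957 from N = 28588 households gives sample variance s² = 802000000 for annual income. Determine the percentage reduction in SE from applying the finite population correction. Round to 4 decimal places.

9.0821

f = n/N = 4957/28588 = 0.17339443.
SE_no-fpc = √(s²/n) = 402.23302; SE_fpc = √((1−f)s²/n) = 365.70162.
Ratio = √(1−f) = 0.90917851. Reduction = 100·(1 − 0.90917851) = 9.0821%.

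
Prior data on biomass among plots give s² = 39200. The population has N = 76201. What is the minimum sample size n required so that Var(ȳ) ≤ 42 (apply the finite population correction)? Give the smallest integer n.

923

Without fpc, n₀ = s²/D = 39200/42 = 933.3333.
With fpc, (1 − n/N)·s²/n ≤ D requires n ≥ n₀/(1 + n₀/N) = 933.3333/(1 + 933.3333/76201) = 922.0399.
Rounding up, n = 923.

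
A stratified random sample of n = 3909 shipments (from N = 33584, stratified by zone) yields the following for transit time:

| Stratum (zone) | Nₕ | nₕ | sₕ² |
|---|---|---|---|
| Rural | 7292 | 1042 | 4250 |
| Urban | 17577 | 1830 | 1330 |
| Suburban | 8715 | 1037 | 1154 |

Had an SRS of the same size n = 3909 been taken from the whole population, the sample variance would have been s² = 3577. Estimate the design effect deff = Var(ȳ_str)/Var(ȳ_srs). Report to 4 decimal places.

0.5061

Var(ȳ_str) = Σ Wₕ²(1−fₕ)sₕ²/nₕ with Wₕ = Nₕ/33584:
  Rural: (7292/33584)²·(1−1042/7292)·4250/1042 = 0.16480981
  Urban: (17577/33584)²·(1−1830/17577)·1330/1830 = 0.17835213
  Suburban: (8715/33584)²·(1−1037/8715)·1154/1037 = 0.066020333
  → Var(ȳ_str) = 0.40918227.
Var(ȳ_srs) = (1 − 3909/33584)·3577/3909 = 0.80855874.
deff = 0.40918227 / 0.80855874 = 0.5061.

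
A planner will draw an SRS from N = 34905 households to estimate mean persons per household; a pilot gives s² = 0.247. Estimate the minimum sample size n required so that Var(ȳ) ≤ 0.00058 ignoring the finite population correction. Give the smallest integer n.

Without fpc, n₀ = s²/D = 0.247/0.00058 = 425.8621.
Rounding up, n = 426.

426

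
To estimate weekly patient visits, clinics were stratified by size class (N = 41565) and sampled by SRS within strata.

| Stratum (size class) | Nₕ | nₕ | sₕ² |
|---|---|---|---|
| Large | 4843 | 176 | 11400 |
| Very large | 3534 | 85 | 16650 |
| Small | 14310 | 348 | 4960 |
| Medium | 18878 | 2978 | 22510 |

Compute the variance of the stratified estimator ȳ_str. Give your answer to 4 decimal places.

5.1909

Var(ȳ_str) = Σₕ Wₕ²(1 − fₕ)sₕ²/nₕ with Wₕ = Nₕ/N, N = 41565.
Large: Wₕ = 0.11651630; term = 0.11651630²·(1 − 0.03634111)·11400/176 = 0.84740083.
Very large: Wₕ = 0.08502346; term = 0.08502346²·(1 − 0.02405207)·16650/85 = 1.3819728.
Small: Wₕ = 0.34428004; term = 0.34428004²·(1 − 0.02431866)·4960/348 = 1.6482919.
Medium: Wₕ = 0.45418020; term = 0.45418020²·(1 − 0.15774976)·22510/2978 = 1.3132528.
Sum = 5.1909183.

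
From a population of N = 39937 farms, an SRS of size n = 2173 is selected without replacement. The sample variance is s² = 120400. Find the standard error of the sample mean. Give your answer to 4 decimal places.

7.2383

Under SRS without replacement, Var(ȳ) = (1 − f)·s²/n with f = n/N = 2173/39937 = 0.05441070.
Var(ȳ) = (1 − 0.05441070)·120400/2173 = 0.94558930·55.407271 = 52.392523.
SE(ȳ) = √(52.392523) = 7.2383.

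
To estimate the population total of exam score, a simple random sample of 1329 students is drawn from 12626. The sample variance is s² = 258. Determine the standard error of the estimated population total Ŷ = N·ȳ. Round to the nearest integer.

Var(Ŷ) = N²·Var(ȳ) = N²·(1 − n/N)·s²/n.
f = 1329/12626 = 0.10525899; Var(ȳ) = 0.89474101·258/1329 = 0.1736969.
Var(Ŷ) = 12626² · 0.1736969 = 2.7690043 × 10^7.
SE(Ŷ) = √(2.7690043 × 10^7) = 5262.

5262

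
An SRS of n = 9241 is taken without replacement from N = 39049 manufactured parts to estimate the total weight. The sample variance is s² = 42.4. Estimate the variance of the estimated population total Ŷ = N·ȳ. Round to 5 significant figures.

5.3406 × 10^6

Var(Ŷ) = N²·Var(ȳ) = N²·(1 − n/N)·s²/n.
f = 9241/39049 = 0.23665139; Var(ȳ) = 0.76334861·42.4/9241 = 0.0035024328.
Var(Ŷ) = 39049² · 0.0035024328 = 5.340595 × 10^6.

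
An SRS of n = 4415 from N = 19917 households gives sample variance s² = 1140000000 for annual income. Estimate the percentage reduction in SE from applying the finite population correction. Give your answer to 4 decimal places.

f = n/N = 4415/19917 = 0.22166993.
SE_no-fpc = √(s²/n) = 508.14432; SE_fpc = √((1−f)s²/n) = 448.30025.
Ratio = √(1−f) = 0.88223017. Reduction = 100·(1 − 0.88223017) = 11.7770%.

11.7770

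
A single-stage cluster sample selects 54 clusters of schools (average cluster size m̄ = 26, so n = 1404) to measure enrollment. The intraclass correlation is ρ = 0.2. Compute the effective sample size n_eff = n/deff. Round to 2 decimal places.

234.00

deff = 1 + (26 − 1)·0.2 = 1 + 5 = 6.
n_eff = 1404 / 6 = 234.00.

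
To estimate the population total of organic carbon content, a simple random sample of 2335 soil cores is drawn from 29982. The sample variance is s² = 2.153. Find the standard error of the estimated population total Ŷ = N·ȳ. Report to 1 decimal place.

874.2

Var(Ŷ) = N²·Var(ȳ) = N²·(1 − n/N)·s²/n.
f = 2335/29982 = 0.07788006; Var(ȳ) = 0.92211994·2.153/2335 = 8.5024592 × 10^-4.
Var(Ŷ) = 29982² · (8.5024592 × 10^-4) = 764303.34.
SE(Ŷ) = √(764303.34) = 874.2.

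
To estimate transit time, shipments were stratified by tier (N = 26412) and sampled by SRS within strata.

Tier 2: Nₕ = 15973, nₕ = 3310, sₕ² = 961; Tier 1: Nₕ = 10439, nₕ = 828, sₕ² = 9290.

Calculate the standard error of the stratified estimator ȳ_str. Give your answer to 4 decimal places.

1.3030

Var(ȳ_str) = Σₕ Wₕ²(1 − fₕ)sₕ²/nₕ with Wₕ = Nₕ/N, N = 26412.
Tier 2: Wₕ = 0.60476299; term = 0.60476299²·(1 − 0.20722469)·961/3310 = 0.084181356.
Tier 1: Wₕ = 0.39523701; term = 0.39523701²·(1 − 0.07931794)·9290/828 = 1.6136535.
Sum = 1.6978349.
SE = √(1.6978349) = 1.3030.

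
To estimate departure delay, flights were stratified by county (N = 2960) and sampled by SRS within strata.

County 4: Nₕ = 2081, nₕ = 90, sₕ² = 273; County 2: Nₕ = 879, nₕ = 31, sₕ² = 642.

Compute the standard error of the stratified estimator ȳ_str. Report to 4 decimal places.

1.7878

Var(ȳ_str) = Σₕ Wₕ²(1 − fₕ)sₕ²/nₕ with Wₕ = Nₕ/N, N = 2960.
County 4: Wₕ = 0.70304054; term = 0.70304054²·(1 − 0.04324844)·273/90 = 1.4344323.
County 2: Wₕ = 0.29695946; term = 0.29695946²·(1 − 0.03526735)·642/31 = 1.7618732.
Sum = 3.1963055.
SE = √(3.1963055) = 1.7878.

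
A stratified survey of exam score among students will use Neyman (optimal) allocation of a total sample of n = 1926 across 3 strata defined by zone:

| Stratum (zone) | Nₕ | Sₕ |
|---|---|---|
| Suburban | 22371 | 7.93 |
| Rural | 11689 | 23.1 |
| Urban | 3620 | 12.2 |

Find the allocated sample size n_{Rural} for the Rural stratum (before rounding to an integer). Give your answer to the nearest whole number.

1058

Neyman allocation: nₕ = n·NₕSₕ / Σⱼ NⱼSⱼ.
Σ NⱼSⱼ = 22371·7.93 + 11689·23.1 + 3620·12.2 = 491581.93.
n_{Rural} = 1926·11689·23.1 / 491581.93 = 1058.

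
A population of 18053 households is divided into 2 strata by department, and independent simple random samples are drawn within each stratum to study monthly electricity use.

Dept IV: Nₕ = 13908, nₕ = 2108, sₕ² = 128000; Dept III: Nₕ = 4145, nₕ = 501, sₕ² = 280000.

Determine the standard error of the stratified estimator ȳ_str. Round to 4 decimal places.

7.5152

Var(ȳ_str) = Σₕ Wₕ²(1 − fₕ)sₕ²/nₕ with Wₕ = Nₕ/N, N = 18053.
Dept IV: Wₕ = 0.77039827; term = 0.77039827²·(1 − 0.15156744)·128000/2108 = 30.576466.
Dept III: Wₕ = 0.22960173; term = 0.22960173²·(1 − 0.12086852)·280000/501 = 25.901472.
Sum = 56.477938.
SE = √(56.477938) = 7.5152.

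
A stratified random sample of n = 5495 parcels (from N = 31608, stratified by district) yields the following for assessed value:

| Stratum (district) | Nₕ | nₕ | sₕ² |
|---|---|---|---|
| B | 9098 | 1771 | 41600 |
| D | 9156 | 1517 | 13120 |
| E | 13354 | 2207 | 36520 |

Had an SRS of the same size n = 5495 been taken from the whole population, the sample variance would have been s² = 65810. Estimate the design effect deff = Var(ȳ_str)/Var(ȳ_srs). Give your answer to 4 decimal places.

Var(ȳ_str) = Σ Wₕ²(1−fₕ)sₕ²/nₕ with Wₕ = Nₕ/31608:
  B: (9098/31608)²·(1−1771/9098)·41600/1771 = 1.5673026
  D: (9156/31608)²·(1−1517/9156)·13120/1517 = 0.60547542
  E: (13354/31608)²·(1−2207/13354)·36520/2207 = 2.465493
  → Var(ȳ_str) = 4.638271.
Var(ȳ_srs) = (1 − 5495/31608)·65810/5495 = 9.8942743.
deff = 4.638271 / 9.8942743 = 0.4688.

0.4688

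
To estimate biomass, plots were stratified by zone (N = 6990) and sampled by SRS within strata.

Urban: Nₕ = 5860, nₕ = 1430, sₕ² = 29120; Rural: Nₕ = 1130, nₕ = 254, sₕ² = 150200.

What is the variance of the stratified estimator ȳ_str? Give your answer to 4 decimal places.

22.7996

Var(ȳ_str) = Σₕ Wₕ²(1 − fₕ)sₕ²/nₕ with Wₕ = Nₕ/N, N = 6990.
Urban: Wₕ = 0.83834049; term = 0.83834049²·(1 − 0.24402730)·29120/1430 = 10.819379.
Rural: Wₕ = 0.16165951; term = 0.16165951²·(1 − 0.22477876)·150200/254 = 11.98021.
Sum = 22.799589.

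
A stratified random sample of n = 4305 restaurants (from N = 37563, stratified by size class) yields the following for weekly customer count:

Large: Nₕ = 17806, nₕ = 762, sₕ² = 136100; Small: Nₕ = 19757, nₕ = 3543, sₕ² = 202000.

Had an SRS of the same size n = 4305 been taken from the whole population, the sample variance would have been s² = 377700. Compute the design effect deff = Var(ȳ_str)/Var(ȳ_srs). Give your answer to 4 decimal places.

Var(ȳ_str) = Σ Wₕ²(1−fₕ)sₕ²/nₕ with Wₕ = Nₕ/37563:
  Large: (17806/37563)²·(1−762/17806)·136100/762 = 38.41674
  Small: (19757/37563)²·(1−3543/19757)·202000/3543 = 12.94407
  → Var(ȳ_str) = 51.36081.
Var(ȳ_srs) = (1 − 4305/37563)·377700/4305 = 77.680084.
deff = 51.36081 / 77.680084 = 0.6612.

0.6612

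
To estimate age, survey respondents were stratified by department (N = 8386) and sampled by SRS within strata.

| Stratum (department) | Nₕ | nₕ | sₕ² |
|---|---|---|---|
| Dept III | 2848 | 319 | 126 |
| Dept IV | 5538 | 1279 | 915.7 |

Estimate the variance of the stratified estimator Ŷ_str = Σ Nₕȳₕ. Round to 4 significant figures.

Var(Ŷ_str) = Σₕ Nₕ²(1 − fₕ)sₕ²/nₕ.
Dept III: 2848²·(1 − 319/2848)·126/319 = 2.8449109 × 10^6.
Dept IV: 5538²·(1 − 1279/5538)·915.7/1279 = 1.6886641 × 10^7.
Sum = 1.9731552 × 10^7.

1.973 × 10^7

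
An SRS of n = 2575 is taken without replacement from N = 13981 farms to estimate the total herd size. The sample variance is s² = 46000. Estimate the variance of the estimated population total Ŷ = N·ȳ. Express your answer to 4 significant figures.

Var(Ŷ) = N²·Var(ȳ) = N²·(1 − n/N)·s²/n.
f = 2575/13981 = 0.18417853; Var(ȳ) = 0.81582147·46000/2575 = 14.573898.
Var(Ŷ) = 13981² · 14.573898 = 2.848736 × 10^9.

2.849 × 10^9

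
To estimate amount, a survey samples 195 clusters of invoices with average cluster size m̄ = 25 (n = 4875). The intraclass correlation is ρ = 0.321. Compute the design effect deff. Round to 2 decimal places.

8.70

deff = 1 + (25 − 1)·0.321 = 1 + 7.704 = 8.704.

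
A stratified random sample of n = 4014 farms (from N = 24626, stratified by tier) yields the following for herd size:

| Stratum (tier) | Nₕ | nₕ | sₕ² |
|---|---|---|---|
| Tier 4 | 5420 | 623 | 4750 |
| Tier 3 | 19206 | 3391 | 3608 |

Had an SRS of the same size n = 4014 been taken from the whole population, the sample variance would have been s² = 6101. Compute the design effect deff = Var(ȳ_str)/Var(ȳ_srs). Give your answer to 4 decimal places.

Var(ȳ_str) = Σ Wₕ²(1−fₕ)sₕ²/nₕ with Wₕ = Nₕ/24626:
  Tier 4: (5420/24626)²·(1−623/5420)·4750/623 = 0.32687885
  Tier 3: (19206/24626)²·(1−3391/19206)·3608/3391 = 0.53291398
  → Var(ȳ_str) = 0.85979283.
Var(ȳ_srs) = (1 − 4014/24626)·6101/4014 = 1.272184.
deff = 0.85979283 / 1.272184 = 0.6758.

0.6758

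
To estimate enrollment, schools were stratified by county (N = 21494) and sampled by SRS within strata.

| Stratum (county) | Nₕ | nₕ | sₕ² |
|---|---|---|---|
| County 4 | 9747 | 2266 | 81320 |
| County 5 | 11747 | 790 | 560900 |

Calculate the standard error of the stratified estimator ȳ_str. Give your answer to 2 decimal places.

14.26

Var(ȳ_str) = Σₕ Wₕ²(1 − fₕ)sₕ²/nₕ with Wₕ = Nₕ/N, N = 21494.
County 4: Wₕ = 0.45347539; term = 0.45347539²·(1 − 0.23248179)·81320/2266 = 5.664135.
County 5: Wₕ = 0.54652461; term = 0.54652461²·(1 − 0.06725121)·560900/790 = 197.80738.
Sum = 203.47152.
SE = √(203.47152) = 14.26.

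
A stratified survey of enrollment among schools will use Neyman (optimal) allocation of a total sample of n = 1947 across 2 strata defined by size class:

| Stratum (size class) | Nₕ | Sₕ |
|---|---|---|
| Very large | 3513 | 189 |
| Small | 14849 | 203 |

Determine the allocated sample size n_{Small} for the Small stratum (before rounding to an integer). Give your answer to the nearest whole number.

1596

Neyman allocation: nₕ = n·NₕSₕ / Σⱼ NⱼSⱼ.
Σ NⱼSⱼ = 3513·189 + 14849·203 = 3.678304 × 10^6.
n_{Small} = 1947·14849·203 / (3.678304 × 10^6) = 1596.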